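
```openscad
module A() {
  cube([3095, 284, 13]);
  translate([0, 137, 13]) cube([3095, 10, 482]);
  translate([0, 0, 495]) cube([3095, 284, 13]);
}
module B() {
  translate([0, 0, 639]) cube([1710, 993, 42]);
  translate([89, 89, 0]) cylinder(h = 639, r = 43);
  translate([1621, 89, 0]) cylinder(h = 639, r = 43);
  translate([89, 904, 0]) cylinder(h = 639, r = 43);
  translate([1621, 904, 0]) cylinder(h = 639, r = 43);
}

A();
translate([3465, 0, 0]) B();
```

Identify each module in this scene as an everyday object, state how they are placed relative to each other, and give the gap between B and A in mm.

A is an I-beam. B is a table. The table is on the floor beside the I-beam on its +x side. The gap between the table and the I-beam is 370 mm.

The table's nearest face is 370 mm from the I-beam's +x face.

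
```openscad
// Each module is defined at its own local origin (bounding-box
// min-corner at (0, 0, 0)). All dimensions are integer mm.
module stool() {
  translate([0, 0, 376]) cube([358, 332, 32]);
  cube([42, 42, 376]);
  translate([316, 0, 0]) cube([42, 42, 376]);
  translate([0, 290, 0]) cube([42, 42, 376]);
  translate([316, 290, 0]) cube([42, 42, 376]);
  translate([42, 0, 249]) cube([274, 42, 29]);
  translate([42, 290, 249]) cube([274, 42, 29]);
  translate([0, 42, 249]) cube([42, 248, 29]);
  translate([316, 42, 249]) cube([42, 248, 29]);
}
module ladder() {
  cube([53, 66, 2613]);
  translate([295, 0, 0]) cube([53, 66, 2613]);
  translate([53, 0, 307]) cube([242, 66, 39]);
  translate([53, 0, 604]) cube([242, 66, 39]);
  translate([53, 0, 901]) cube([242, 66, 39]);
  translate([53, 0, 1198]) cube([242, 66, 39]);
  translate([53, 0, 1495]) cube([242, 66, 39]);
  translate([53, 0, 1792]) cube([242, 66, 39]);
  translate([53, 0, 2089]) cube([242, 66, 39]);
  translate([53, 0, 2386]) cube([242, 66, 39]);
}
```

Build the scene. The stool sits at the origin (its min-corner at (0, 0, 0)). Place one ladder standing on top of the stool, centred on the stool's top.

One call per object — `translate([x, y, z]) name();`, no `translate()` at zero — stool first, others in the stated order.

stool();
translate([5, 133, 408]) ladder();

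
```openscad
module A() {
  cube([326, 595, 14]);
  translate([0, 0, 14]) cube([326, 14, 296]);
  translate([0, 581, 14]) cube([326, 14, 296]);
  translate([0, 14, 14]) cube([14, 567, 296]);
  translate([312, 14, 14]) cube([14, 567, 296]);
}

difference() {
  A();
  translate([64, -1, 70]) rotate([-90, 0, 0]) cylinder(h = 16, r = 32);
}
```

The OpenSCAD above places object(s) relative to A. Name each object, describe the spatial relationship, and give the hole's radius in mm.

The subtracted cylinder has r = 32 mm.

A is an open box. The open box has a circular hole through its front wall. The hole's radius is 32 mm.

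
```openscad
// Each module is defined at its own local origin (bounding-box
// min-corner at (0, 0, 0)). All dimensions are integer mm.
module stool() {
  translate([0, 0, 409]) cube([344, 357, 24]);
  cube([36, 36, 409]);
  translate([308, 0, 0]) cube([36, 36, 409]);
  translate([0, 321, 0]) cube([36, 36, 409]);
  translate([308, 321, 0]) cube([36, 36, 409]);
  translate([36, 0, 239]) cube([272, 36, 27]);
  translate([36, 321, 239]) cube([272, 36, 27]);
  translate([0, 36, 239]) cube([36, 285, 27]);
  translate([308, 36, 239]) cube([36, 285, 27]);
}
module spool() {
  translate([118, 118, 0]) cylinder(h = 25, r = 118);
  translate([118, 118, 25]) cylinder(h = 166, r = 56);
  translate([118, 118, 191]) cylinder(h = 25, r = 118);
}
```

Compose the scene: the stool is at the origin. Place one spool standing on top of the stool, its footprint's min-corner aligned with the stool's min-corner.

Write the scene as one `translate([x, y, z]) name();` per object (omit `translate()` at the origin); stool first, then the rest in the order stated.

stool();
translate([0, 0, 433]) spool();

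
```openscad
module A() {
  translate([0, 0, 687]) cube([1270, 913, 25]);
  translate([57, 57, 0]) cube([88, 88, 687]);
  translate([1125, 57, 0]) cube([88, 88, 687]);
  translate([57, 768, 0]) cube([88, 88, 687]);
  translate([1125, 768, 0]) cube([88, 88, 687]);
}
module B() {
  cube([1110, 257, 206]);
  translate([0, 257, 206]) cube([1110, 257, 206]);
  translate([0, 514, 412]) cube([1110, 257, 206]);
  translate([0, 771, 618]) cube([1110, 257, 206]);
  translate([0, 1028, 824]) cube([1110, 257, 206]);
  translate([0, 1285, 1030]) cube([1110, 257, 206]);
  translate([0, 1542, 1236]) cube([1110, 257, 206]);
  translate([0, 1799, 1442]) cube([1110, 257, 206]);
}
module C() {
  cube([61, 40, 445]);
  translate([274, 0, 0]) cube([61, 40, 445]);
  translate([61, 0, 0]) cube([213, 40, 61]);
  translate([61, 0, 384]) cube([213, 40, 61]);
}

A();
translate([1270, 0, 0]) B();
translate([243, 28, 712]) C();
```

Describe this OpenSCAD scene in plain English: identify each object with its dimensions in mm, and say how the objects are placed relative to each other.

A is a rectangular dining table. The top is 1270×913×25 mm with its upper surface at z = 712 mm. It stands on four 88×88 mm square legs, each inset 57 mm from the nearest pair of top edges, running from the floor to the underside of the top.

B is a straight staircase of 8 solid steps. Each step is 1110 mm wide (x), 257 mm deep (y, the going) and 206 mm tall (the rise). The first step rests on the floor; each subsequent step sits one going further in +y and one rise higher in +z, directly behind and above the previous step with no overlap.

C is a rectangular picture frame lying in the x–z plane (depth along y). The opening is 213 mm wide (x) by 323 mm tall (z), surrounded by a border 61 mm wide on all four sides. The frame is 40 mm deep and is made of two full-height vertical stiles with two horizontal rails fitted between them.

The staircase is against the table's +x side, with their −y faces flush. The picture frame is on top of the table.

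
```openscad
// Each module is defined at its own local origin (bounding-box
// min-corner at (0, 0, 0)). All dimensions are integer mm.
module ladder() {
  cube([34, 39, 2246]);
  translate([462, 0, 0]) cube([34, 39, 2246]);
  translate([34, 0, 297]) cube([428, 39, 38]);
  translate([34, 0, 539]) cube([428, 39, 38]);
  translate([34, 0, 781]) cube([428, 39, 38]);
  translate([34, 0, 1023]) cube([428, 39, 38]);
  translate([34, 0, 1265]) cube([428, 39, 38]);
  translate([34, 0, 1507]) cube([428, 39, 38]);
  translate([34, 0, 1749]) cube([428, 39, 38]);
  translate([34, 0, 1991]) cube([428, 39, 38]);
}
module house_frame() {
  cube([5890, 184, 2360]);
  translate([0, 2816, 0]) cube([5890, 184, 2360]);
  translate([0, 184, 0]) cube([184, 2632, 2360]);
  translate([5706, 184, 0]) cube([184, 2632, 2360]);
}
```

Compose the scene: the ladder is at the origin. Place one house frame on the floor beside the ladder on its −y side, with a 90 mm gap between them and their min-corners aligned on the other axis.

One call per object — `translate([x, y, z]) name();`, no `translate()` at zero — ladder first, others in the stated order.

ladder();
translate([0, -3090, 0]) house_frame();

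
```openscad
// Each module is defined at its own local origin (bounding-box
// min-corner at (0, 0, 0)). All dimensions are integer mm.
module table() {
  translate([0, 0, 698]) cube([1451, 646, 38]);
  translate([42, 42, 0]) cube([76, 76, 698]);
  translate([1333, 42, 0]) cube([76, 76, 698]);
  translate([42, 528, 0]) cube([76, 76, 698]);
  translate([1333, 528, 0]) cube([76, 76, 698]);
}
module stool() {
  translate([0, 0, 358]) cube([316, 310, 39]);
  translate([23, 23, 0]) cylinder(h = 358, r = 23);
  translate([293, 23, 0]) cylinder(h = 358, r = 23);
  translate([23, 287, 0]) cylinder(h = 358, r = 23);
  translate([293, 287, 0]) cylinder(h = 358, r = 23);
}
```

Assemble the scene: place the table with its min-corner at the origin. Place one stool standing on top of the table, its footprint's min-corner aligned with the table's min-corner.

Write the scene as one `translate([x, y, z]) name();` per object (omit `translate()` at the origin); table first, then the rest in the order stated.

table();
translate([0, 0, 736]) stool();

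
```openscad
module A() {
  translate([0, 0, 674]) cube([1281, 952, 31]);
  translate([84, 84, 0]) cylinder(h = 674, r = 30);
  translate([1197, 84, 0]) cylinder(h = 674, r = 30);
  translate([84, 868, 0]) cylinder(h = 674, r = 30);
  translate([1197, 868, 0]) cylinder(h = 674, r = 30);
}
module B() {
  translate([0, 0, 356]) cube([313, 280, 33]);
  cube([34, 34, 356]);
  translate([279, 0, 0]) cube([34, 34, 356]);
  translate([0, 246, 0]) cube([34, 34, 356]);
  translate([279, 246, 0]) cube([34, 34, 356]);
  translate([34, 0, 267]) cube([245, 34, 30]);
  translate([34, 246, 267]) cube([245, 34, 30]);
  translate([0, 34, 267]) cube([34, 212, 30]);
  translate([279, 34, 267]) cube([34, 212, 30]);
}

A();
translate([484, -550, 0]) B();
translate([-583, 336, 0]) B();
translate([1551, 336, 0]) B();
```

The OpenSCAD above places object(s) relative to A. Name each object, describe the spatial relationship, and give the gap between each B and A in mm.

A is a table. B is a stool. Three stools sit around the table at the −y, −x, +x sides. The gap between each stool and the table is 270 mm.

Each stool's nearest face is 270 mm from the table's bounding box.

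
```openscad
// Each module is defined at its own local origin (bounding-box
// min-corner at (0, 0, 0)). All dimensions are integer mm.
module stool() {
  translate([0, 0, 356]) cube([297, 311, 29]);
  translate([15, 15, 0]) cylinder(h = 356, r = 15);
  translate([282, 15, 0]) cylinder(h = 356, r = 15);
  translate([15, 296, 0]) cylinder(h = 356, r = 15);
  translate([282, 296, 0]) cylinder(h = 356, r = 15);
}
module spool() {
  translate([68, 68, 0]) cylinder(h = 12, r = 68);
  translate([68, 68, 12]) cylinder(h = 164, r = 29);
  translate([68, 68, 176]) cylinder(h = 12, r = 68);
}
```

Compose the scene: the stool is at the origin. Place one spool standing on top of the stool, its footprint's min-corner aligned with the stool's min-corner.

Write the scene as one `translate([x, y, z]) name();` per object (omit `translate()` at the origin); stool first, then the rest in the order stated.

stool();
translate([0, 0, 385]) spool();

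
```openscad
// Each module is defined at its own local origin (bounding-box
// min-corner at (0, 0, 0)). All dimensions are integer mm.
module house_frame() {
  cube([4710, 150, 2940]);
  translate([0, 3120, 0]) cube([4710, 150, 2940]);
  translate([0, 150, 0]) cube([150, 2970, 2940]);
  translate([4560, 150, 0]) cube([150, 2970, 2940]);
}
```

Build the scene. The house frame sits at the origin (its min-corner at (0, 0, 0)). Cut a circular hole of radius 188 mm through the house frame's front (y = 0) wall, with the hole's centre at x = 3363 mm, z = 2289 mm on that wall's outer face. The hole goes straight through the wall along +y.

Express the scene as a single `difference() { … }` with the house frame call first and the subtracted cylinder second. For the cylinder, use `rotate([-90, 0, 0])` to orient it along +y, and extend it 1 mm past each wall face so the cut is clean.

difference() {
  house_frame();
  translate([3363, -1, 2289]) rotate([-90, 0, 0]) cylinder(h = 152, r = 188);
}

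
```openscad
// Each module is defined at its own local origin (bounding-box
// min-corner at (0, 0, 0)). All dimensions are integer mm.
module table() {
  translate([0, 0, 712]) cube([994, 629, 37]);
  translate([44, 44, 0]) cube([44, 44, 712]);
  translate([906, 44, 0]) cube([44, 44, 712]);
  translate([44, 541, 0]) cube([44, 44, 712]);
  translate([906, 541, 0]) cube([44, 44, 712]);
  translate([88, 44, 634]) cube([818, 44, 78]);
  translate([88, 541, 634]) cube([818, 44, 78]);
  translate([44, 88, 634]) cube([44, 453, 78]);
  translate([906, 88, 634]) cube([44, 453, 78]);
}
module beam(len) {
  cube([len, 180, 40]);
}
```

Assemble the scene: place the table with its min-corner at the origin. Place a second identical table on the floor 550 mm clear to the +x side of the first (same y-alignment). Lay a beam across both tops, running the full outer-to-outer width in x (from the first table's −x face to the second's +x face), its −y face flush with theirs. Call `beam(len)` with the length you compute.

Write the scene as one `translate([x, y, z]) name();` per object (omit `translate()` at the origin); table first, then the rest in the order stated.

table();
translate([1544, 0, 0]) table();
translate([0, 0, 749]) beam(2538);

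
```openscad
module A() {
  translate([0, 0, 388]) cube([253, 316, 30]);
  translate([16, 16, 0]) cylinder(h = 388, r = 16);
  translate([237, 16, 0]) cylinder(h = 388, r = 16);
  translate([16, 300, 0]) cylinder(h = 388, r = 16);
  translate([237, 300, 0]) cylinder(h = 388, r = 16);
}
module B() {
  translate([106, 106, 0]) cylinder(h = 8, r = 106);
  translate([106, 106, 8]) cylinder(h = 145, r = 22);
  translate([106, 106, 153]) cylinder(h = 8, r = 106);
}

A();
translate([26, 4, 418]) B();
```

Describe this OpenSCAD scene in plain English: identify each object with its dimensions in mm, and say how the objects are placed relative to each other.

A is a simple wooden stool: a rectangular seat 253 mm (x) by 316 mm (y), 30 mm thick, top face at z = 418 mm, on four round legs, each 32 mm in diameter. The legs rest on z = 0, each leg's axis is inset half a diameter from the nearest pair of seat edges (so the leg's bounding box is flush with the corner).

B is a spool: two coaxial disc flanges of radius 106 mm and thickness 8 mm, joined by a core cylinder of radius 22 mm and height 145 mm. The lower flange rests on z = 0 and the three cylinders share a vertical axis.

The spool is on top of the stool.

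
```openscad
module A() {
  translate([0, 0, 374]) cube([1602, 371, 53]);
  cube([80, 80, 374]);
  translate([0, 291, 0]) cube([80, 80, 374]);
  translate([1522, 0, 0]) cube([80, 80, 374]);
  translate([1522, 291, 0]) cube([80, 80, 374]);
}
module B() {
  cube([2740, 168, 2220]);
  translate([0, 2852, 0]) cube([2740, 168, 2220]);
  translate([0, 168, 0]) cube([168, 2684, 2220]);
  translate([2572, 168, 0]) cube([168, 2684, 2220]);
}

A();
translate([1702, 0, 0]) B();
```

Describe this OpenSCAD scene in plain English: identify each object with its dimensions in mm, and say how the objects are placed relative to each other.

A is a long wooden bench with a 1602 mm (x) × 371 mm (y) seat, 53 mm thick, its top surface 427 mm above the floor. Four 80 mm square legs at the seat corners, flush with the edges, run from z = 0 to the seat underside.

B is a box-shaped house frame (walls only): outside footprint 2740×3020 mm, wall height 2220 mm, wall thickness 168 mm. The two y-facing walls run the full x-width; the two x-facing walls fit between the inner faces of the y-facing walls.

The house frame is on the floor beside the bench on its +x side.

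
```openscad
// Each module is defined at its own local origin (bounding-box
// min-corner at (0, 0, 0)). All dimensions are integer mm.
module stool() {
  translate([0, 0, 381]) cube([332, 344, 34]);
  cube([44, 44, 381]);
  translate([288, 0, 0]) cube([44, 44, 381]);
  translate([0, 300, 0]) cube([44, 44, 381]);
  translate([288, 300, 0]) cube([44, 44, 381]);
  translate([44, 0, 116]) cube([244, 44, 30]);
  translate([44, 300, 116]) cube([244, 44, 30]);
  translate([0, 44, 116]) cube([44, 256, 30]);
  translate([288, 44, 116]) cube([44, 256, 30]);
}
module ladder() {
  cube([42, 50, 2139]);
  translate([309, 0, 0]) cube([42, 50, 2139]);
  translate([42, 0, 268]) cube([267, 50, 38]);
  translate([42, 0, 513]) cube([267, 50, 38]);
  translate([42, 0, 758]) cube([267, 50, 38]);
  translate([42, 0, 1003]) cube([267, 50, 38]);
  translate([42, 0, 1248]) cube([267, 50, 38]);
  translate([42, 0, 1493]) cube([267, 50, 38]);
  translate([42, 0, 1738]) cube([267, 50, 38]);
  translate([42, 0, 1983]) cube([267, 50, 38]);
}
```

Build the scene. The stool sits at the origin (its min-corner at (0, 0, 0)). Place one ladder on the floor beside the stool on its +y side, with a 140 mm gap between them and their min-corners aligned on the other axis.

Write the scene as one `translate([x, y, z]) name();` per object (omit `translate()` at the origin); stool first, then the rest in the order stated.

stool();
translate([0, 484, 0]) ladder();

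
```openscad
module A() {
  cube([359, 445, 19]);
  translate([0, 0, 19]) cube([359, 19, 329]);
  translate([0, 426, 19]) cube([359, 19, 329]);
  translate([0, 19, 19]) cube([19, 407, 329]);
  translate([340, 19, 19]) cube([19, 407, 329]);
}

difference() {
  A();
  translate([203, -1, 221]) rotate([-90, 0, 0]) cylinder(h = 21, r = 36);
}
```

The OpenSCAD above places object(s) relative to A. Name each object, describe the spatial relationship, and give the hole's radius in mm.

A is an open box. The open box has a circular hole through its front wall. The hole's radius is 36 mm.

The subtracted cylinder has r = 36 mm.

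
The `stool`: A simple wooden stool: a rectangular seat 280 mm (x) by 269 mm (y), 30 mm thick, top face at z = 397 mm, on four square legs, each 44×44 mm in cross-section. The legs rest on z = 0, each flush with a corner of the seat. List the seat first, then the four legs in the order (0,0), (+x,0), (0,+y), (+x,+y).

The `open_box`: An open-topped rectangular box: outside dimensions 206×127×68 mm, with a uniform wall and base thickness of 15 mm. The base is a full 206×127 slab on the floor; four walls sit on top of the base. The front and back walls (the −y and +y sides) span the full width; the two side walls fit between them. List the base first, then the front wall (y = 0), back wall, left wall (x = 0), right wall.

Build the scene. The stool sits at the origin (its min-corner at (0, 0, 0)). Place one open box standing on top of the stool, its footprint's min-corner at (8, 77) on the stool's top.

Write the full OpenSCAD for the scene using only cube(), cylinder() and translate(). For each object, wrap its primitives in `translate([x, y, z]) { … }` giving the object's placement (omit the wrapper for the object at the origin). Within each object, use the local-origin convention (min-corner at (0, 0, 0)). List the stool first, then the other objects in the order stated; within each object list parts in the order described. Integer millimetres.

translate([0, 0, 367]) cube([280, 269, 30]);
cube([44, 44, 367]);
translate([236, 0, 0]) cube([44, 44, 367]);
translate([0, 225, 0]) cube([44, 44, 367]);
translate([236, 225, 0]) cube([44, 44, 367]);
translate([8, 77, 397]) {
  cube([206, 127, 15]);
  translate([0, 0, 15]) cube([206, 15, 53]);
  translate([0, 112, 15]) cube([206, 15, 53]);
  translate([0, 15, 15]) cube([15, 97, 53]);
  translate([191, 15, 15]) cube([15, 97, 53]);
}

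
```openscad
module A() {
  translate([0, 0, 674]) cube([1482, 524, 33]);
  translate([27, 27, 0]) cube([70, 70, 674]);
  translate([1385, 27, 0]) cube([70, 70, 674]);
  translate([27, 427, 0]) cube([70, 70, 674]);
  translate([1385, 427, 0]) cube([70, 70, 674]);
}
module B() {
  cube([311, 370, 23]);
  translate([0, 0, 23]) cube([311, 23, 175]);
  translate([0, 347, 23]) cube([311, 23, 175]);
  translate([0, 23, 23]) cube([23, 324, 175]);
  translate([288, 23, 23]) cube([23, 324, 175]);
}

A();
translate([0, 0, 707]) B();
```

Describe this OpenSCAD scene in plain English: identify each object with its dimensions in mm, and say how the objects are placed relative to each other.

A is a table: top 1482 mm (x) × 524 mm (y), 33 mm thick, upper face at z = 707 mm, on four 70×70 mm square legs, each inset 27 mm from the nearest pair of top edges, running from z = 0 to the bottom of the top.

B is an open-topped rectangular box: outside dimensions 311×370×198 mm, with a uniform wall and base thickness of 23 mm. The base is a full 311×370 slab on the floor; four walls sit on top of the base. The front and back walls (the −y and +y sides) span the full width; the two side walls fit between them.

The open box is on top of the table.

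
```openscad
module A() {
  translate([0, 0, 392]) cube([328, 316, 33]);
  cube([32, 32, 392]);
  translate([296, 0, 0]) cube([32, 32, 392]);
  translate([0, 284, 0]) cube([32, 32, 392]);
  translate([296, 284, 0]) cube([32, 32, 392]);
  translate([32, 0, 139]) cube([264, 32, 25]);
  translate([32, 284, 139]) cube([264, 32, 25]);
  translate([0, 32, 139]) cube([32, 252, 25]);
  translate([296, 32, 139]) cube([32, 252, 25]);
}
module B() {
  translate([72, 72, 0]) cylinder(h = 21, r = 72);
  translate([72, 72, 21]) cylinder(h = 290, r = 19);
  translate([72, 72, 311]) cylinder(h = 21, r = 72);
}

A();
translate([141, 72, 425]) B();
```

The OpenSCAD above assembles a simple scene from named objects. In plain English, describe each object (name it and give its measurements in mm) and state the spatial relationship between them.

A is a four-legged stool. The seat is a 328×316×33 mm slab whose top surface is at z = 425 mm; four square legs, each 32×32 mm in cross-section, run from the floor (z = 0) to the underside of the seat, each flush with a corner of the seat. Four stretchers, 32 mm wide and 25 mm tall, connect adjacent legs with their undersides at z = 139 mm, each running between the inner faces of the legs it joins and aligned with the legs' outer faces on the other axis.

B is a spool: two coaxial disc flanges of radius 72 mm and thickness 21 mm, joined by a core cylinder of radius 19 mm and height 290 mm. The lower flange rests on z = 0 and the three cylinders share a vertical axis.

The spool is on top of the stool.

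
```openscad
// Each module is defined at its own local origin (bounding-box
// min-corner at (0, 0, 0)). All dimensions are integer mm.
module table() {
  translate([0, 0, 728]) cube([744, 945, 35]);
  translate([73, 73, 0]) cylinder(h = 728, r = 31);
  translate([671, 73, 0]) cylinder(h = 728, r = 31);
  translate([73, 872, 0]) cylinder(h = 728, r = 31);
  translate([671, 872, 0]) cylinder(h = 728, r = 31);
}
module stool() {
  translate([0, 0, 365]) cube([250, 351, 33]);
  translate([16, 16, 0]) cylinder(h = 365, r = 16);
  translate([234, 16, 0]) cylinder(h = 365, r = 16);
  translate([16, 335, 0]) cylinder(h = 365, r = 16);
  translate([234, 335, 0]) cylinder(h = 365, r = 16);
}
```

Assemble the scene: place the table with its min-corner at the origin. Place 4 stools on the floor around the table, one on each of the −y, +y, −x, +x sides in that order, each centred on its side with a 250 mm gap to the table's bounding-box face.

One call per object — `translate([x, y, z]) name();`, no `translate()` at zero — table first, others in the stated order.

table();
translate([247, -601, 0]) stool();
translate([247, 1195, 0]) stool();
translate([-500, 297, 0]) stool();
translate([994, 297, 0]) stool();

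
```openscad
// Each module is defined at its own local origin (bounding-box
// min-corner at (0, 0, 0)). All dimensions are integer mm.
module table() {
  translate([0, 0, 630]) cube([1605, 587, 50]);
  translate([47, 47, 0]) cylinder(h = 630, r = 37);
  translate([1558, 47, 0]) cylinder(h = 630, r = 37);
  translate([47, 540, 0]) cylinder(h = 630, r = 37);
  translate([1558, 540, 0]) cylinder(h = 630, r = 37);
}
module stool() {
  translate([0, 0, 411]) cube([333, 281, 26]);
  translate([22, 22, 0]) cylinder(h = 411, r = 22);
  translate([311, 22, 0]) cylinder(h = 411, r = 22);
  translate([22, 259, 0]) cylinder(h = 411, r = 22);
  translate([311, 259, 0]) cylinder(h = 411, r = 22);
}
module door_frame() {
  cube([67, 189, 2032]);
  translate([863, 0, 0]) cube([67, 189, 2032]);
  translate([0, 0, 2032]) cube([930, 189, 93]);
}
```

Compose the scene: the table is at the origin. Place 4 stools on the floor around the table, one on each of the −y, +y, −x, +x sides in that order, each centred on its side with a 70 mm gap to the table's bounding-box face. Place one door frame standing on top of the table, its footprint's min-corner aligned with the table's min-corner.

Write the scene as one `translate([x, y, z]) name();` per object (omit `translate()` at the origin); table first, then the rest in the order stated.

table();
translate([636, -351, 0]) stool();
translate([636, 657, 0]) stool();
translate([-403, 153, 0]) stool();
translate([1675, 153, 0]) stool();
translate([0, 0, 680]) door_frame();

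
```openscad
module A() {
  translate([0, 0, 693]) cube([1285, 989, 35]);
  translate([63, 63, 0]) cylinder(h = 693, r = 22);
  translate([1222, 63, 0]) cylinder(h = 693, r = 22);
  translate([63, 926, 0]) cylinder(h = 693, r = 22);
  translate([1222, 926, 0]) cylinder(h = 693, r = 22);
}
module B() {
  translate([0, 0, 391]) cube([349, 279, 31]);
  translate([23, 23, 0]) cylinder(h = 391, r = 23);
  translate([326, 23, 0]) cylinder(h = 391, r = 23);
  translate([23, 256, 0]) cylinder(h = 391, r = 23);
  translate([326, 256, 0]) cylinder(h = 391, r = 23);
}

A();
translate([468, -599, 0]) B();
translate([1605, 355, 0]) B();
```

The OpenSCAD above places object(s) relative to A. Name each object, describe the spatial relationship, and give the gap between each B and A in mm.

Each stool's nearest face is 320 mm from the table's bounding box.

A is a table. B is a stool. Two stools sit around the table at the −y, +x sides. The gap between each stool and the table is 320 mm.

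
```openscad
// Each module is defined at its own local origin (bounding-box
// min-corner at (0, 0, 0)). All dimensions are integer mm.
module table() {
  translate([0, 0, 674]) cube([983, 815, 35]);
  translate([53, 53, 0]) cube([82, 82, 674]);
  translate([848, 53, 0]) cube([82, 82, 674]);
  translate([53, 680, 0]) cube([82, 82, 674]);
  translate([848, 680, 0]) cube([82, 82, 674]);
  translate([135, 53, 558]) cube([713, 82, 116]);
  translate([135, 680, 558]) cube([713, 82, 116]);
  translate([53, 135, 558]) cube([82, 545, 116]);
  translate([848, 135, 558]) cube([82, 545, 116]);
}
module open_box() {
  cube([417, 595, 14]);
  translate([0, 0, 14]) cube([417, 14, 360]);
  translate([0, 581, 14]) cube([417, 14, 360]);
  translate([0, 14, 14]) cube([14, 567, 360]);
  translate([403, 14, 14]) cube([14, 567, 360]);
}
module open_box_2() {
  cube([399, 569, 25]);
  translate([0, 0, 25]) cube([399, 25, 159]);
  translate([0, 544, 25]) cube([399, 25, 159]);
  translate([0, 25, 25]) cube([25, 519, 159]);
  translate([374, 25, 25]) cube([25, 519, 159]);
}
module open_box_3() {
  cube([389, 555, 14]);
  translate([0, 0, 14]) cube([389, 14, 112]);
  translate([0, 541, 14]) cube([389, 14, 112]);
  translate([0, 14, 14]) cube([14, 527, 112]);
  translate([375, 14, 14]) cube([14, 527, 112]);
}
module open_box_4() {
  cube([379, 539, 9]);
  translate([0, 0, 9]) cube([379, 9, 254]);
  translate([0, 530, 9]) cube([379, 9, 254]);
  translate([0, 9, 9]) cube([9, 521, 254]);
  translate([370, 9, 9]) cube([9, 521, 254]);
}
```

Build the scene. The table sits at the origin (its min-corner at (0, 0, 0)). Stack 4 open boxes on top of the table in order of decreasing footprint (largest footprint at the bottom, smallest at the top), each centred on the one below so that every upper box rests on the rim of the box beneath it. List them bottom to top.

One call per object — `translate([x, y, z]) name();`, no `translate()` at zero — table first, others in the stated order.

table();
translate([283, 110, 709]) open_box();
translate([292, 123, 1083]) open_box_2();
translate([297, 130, 1267]) open_box_3();
translate([302, 138, 1393]) open_box_4();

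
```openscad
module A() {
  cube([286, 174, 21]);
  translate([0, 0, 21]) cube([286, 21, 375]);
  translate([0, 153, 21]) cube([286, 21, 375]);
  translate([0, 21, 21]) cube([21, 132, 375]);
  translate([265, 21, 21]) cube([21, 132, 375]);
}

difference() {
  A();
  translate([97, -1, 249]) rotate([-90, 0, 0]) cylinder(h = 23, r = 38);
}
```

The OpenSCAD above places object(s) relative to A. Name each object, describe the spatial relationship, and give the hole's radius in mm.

A is an open box. The open box has a circular hole through its front wall. The hole's radius is 38 mm.

The subtracted cylinder has r = 38 mm.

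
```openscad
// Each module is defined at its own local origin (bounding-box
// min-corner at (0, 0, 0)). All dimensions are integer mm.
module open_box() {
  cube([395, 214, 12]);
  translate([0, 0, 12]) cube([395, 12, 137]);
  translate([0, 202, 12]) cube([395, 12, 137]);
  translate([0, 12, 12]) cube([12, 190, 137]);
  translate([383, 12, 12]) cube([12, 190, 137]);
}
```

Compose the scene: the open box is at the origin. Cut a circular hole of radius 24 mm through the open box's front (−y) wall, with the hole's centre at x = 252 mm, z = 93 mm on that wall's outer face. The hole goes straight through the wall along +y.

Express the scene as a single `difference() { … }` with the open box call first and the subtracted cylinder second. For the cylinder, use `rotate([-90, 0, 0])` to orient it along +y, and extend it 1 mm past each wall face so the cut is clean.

difference() {
  open_box();
  translate([252, -1, 93]) rotate([-90, 0, 0]) cylinder(h = 14, r = 24);
}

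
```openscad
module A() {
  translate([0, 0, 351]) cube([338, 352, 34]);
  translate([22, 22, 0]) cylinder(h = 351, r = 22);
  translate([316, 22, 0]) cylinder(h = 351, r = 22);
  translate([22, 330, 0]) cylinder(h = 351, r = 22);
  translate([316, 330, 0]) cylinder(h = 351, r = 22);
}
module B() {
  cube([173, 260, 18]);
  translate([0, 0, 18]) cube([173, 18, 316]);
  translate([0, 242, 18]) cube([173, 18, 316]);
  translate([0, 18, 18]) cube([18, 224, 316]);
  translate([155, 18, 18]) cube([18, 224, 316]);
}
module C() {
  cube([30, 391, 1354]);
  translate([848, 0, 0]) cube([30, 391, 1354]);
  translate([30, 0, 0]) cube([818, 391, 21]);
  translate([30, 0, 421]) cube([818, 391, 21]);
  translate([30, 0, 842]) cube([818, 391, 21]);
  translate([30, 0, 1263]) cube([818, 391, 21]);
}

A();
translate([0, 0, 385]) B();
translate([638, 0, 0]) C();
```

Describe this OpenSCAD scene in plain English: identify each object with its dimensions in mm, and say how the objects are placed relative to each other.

A is a four-legged stool. The seat is a 338×352×34 mm slab whose top surface is at z = 385 mm; four round legs, each 44 mm in diameter, run from the floor (z = 0) to the underside of the seat, each leg's axis is inset half a diameter from the nearest pair of seat edges (so the leg's bounding box is flush with the corner).

B is an open-topped rectangular box: outside dimensions 173×260×334 mm, with a uniform wall and base thickness of 18 mm. The base is a full 173×260 slab on the floor; four walls sit on top of the base. The front and back walls (the −y and +y sides) span the full width; the two side walls fit between them.

C is an open bookshelf. Two side panels, each 30 mm thick, 391 mm deep and 1354 mm tall, stand 878 mm apart (outside-to-outside). Between them sit 4 shelves, each 21 mm thick and 391 mm deep, spanning the full gap between the sides. The bottom shelf rests on the floor (its underside at z = 0) and the clear gap between one shelf's top and the next shelf's underside is 400 mm.

The open box is on top of the stool. The bookshelf is on the floor beside the stool on its +x side.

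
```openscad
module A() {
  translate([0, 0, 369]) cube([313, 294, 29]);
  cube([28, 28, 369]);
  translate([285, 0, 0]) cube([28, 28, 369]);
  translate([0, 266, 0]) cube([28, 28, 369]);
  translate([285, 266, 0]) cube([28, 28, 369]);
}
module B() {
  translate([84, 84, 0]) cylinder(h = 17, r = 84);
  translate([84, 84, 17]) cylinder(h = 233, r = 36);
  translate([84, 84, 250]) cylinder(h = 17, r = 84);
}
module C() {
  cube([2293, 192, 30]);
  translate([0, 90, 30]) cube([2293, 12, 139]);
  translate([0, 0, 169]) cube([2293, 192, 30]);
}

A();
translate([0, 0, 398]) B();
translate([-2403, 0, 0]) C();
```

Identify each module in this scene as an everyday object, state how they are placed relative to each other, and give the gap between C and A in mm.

The I-beam's nearest face is 110 mm from the stool's −x face.

A is a stool. B is a spool. C is an I-beam. The spool is on top of the stool. The I-beam is on the floor beside the stool on its −x side. The gap between the I-beam and the stool is 110 mm.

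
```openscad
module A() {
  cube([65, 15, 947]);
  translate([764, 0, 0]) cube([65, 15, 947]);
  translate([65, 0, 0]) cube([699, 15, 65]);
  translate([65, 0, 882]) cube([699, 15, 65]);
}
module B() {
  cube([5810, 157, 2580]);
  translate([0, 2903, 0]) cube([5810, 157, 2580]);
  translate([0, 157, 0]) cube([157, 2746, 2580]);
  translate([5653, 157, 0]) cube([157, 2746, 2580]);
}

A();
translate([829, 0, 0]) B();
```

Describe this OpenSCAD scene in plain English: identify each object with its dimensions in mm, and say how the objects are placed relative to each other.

A is a picture frame with a 699×817 mm rectangular opening (x by z) and a uniform 65 mm border on every side. Frame depth is 15 mm along y. It is built from two vertical stiles running the full outside height and two horizontal rails spanning the gap between the stiles.

B is the wall frame of a small rectangular building: four walls, each 2580 mm tall and 157 mm thick, enclosing a footprint 5810 mm (x) by 3060 mm (y) outside-to-outside, with no floor or roof. The front and back walls (the −y and +y sides) span the full width; the two side walls fit between them.

The house frame is against the picture frame's +x side, with their −y faces flush.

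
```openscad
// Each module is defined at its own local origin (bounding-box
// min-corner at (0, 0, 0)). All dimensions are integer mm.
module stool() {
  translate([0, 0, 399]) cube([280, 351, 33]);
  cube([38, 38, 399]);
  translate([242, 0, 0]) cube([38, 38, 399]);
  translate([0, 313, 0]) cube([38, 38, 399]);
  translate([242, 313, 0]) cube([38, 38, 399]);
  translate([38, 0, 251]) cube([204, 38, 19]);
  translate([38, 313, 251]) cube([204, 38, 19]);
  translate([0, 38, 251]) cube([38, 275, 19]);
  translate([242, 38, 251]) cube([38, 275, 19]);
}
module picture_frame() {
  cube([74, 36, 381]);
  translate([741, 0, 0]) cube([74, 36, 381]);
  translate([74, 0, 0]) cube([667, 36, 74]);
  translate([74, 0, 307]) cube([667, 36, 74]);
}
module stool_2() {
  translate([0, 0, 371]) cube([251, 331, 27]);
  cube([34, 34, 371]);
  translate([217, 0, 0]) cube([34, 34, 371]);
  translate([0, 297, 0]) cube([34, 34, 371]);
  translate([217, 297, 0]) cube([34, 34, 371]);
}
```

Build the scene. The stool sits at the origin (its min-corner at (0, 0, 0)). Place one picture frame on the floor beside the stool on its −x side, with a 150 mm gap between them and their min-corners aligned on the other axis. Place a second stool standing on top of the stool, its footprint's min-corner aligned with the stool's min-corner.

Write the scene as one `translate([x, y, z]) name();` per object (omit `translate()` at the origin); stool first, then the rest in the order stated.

stool();
translate([-965, 0, 0]) picture_frame();
translate([0, 0, 432]) stool_2();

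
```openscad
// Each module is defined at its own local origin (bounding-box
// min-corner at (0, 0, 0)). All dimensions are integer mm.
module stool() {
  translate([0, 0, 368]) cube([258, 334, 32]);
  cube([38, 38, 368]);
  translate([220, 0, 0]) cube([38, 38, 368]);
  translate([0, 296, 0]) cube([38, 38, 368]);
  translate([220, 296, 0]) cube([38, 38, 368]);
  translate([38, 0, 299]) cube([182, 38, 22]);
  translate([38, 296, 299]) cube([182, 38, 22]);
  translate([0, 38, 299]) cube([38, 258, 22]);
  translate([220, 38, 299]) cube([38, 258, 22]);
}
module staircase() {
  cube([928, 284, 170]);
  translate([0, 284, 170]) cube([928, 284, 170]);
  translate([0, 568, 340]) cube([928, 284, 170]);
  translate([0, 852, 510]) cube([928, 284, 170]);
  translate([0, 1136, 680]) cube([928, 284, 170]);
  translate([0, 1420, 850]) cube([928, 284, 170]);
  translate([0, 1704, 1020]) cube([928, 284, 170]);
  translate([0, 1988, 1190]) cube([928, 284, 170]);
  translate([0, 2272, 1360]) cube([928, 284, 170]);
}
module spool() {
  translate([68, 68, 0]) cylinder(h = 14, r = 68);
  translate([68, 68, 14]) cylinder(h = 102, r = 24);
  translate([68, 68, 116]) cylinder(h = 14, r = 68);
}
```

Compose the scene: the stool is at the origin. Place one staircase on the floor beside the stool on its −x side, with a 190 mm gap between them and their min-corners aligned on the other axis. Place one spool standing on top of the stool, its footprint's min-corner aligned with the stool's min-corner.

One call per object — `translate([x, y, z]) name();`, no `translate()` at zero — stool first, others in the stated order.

stool();
translate([-1118, 0, 0]) staircase();
translate([0, 0, 400]) spool();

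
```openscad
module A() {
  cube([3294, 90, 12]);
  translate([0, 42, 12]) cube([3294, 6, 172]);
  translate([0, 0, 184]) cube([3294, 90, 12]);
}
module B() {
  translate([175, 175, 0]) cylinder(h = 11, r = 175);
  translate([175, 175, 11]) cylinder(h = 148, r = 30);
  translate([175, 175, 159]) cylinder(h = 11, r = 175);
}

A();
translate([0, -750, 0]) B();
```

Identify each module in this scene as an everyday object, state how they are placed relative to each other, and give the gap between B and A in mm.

The spool's nearest face is 400 mm from the I-beam's −y face.

A is an I-beam. B is a spool. The spool is on the floor beside the I-beam on its −y side. The gap between the spool and the I-beam is 400 mm.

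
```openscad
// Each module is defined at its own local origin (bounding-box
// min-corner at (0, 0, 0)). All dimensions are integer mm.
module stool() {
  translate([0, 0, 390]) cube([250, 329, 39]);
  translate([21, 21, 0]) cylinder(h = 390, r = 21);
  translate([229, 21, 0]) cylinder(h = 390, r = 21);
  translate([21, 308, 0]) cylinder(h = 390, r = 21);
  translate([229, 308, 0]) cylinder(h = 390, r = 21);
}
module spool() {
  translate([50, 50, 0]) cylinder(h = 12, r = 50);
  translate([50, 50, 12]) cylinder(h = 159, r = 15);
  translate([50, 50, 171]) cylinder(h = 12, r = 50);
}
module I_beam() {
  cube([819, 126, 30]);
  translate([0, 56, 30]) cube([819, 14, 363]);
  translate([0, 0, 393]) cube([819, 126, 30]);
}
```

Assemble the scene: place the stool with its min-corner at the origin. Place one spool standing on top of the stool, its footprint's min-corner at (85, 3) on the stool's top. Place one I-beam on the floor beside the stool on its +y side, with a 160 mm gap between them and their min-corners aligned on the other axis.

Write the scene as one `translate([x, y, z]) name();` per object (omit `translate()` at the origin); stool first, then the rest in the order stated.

stool();
translate([85, 3, 429]) spool();
translate([0, 489, 0]) I_beam();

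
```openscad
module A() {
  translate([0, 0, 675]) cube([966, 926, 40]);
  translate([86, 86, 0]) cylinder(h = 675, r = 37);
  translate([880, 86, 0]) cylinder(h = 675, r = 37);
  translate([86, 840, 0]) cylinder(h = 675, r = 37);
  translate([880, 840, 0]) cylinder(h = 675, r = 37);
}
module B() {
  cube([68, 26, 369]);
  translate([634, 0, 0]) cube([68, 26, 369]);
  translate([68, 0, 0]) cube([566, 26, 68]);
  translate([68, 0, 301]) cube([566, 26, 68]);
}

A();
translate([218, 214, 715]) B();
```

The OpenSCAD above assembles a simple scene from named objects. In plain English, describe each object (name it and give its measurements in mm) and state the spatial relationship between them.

A is a table with a 966×926 mm rectangular top, 40 mm thick, top surface at z = 715 mm, supported by four round legs of 74 mm diameter, each leg's bounding box inset 49 mm from the nearest pair of top edges, running from the floor.

B is a rectangular picture frame lying in the x–z plane (depth along y). The opening is 566 mm wide (x) by 233 mm tall (z), surrounded by a border 68 mm wide on all four sides. The frame is 26 mm deep and is made of two full-height vertical stiles with two horizontal rails fitted between them.

The picture frame is on top of the table.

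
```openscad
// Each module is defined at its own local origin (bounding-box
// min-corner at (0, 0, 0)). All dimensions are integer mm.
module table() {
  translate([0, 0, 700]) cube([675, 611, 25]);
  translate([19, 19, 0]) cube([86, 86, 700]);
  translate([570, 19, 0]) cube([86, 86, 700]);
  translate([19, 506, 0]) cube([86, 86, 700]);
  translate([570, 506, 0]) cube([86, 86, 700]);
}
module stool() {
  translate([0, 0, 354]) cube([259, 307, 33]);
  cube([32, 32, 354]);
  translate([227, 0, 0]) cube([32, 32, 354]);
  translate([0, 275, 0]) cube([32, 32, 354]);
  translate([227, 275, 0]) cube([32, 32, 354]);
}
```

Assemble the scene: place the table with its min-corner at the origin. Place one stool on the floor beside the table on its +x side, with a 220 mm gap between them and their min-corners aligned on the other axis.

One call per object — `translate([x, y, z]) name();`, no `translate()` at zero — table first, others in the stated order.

table();
translate([895, 0, 0]) stool();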